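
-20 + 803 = 783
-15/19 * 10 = -150/19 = -7.89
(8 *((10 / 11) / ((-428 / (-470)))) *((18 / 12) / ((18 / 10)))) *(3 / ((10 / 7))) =16450 / 1177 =13.98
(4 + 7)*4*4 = 176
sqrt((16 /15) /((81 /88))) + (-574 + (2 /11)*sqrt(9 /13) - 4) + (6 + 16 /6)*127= 6*sqrt(13) /143 + 8*sqrt(330) /135 + 1568 /3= 523.89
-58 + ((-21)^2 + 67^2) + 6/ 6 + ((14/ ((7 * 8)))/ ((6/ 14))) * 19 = 4884.08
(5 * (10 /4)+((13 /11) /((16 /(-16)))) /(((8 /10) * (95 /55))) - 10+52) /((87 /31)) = 42129 /2204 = 19.11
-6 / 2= -3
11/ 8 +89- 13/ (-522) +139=478987/ 2088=229.40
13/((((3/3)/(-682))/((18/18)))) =-8866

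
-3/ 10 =-0.30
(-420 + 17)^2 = 162409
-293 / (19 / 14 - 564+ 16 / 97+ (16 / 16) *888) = -397894 / 442059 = -0.90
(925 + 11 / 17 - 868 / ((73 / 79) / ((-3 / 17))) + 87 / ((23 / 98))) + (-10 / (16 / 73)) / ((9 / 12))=239979673 / 171258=1401.28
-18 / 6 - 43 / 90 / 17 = -4633 / 1530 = -3.03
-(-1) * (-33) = -33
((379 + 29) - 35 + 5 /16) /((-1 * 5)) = -5973 /80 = -74.66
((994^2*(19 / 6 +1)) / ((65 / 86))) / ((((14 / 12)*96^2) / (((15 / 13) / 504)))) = 5419075 / 4672512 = 1.16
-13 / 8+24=179 / 8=22.38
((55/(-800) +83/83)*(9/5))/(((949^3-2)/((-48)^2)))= 96552/21366758675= 0.00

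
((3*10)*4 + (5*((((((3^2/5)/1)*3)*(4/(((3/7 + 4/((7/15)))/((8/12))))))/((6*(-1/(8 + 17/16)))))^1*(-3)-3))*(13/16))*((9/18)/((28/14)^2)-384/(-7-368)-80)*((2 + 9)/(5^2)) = -1523953277/320000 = -4762.35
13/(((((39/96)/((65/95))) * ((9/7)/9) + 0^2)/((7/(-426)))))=-10192/4047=-2.52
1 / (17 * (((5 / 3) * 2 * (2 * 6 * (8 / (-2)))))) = -1 / 2720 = -0.00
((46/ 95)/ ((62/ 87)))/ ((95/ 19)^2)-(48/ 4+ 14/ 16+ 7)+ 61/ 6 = -17106601/ 1767000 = -9.68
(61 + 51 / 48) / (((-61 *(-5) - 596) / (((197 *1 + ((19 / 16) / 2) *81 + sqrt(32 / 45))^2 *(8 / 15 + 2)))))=-17408593308197 / 536371200 - 49324627 *sqrt(10) / 698400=-32679.58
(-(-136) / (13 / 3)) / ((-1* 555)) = -136 / 2405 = -0.06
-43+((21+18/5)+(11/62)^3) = -21919521/1191640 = -18.39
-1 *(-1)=1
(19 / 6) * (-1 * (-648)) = 2052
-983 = -983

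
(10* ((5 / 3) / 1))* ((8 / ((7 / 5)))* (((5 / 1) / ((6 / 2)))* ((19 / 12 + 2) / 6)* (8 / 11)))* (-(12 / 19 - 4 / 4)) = 430000 / 16929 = 25.40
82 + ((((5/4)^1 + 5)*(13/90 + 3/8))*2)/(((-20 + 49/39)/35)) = 144223/2064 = 69.88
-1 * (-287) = 287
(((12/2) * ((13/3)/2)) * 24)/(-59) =-312/59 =-5.29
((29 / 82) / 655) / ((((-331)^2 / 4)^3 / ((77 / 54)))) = 35728 / 953579450525106390885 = 0.00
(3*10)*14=420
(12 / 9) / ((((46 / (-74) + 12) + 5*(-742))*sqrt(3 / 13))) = -0.00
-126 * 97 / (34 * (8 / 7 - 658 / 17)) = 14259 / 1490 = 9.57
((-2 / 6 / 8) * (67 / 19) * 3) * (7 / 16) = -469 / 2432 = -0.19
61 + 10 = 71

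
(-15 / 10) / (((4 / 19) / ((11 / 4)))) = -627 / 32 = -19.59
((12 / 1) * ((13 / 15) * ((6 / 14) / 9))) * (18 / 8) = 39 / 35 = 1.11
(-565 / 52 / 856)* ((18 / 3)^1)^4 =-45765 / 2782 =-16.45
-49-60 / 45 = -50.33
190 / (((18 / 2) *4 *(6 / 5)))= 475 / 108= 4.40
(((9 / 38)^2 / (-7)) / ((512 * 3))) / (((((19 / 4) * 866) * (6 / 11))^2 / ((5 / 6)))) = -605 / 700564593799168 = -0.00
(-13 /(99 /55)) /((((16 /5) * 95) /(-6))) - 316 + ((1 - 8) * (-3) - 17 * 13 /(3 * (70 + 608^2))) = -294.86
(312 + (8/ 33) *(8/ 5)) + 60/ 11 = 52444/ 165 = 317.84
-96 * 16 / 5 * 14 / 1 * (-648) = 13934592 / 5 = 2786918.40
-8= -8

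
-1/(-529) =1/529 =0.00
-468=-468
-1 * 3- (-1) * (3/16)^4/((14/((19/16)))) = -44038653/14680064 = -3.00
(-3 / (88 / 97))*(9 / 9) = -291 / 88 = -3.31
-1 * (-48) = 48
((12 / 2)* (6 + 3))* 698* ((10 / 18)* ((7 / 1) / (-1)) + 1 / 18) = -144486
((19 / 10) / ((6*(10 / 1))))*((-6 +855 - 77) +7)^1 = 14801 / 600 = 24.67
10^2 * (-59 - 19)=-7800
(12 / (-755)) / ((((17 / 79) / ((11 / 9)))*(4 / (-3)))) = 869 / 12835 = 0.07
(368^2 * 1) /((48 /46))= 389344 /3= 129781.33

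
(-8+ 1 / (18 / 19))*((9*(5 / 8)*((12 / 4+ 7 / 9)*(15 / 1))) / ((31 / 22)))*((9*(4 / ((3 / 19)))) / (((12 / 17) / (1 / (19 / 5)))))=-49671875 / 372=-133526.55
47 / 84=0.56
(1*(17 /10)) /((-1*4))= -17 /40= -0.42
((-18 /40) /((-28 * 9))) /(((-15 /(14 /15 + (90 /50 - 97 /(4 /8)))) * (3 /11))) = 31559 /378000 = 0.08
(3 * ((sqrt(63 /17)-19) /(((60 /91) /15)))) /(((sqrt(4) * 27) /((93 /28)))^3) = -7358377 /24385536 + 387283 * sqrt(119) /138184704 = -0.27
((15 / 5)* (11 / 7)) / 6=11 / 14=0.79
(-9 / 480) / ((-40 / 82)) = 123 / 3200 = 0.04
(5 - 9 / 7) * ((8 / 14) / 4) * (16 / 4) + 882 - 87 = 39059 / 49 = 797.12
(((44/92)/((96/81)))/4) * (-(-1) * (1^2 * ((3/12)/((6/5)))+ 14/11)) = 0.15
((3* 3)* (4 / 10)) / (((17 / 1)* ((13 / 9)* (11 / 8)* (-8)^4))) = 81 / 3111680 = 0.00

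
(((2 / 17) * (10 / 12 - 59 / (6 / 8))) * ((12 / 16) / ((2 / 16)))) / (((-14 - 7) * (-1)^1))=-934 / 357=-2.62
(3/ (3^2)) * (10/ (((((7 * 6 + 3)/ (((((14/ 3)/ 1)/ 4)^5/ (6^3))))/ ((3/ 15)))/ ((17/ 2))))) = 285719/ 226748160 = 0.00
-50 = -50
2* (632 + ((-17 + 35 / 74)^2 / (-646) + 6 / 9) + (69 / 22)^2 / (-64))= 25973566058791 / 20545776768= 1264.18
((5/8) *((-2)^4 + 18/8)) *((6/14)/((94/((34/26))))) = 18615/273728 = 0.07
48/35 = 1.37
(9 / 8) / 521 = 9 / 4168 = 0.00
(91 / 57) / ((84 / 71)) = 923 / 684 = 1.35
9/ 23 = 0.39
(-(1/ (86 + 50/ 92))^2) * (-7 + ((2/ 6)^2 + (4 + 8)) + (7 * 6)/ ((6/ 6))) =-897184/ 142635249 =-0.01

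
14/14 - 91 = -90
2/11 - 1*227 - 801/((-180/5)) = -204.57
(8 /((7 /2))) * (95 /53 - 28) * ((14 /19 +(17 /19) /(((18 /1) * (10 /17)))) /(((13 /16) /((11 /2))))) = -8637728 /25935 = -333.05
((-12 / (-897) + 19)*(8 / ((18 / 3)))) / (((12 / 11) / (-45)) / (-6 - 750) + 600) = 0.04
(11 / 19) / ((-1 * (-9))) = 11 / 171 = 0.06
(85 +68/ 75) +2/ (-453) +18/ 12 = 659887/ 7550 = 87.40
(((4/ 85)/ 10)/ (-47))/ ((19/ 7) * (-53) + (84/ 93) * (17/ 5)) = 434/ 610248235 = 0.00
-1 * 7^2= -49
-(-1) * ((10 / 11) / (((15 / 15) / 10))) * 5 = 500 / 11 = 45.45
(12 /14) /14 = 3 /49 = 0.06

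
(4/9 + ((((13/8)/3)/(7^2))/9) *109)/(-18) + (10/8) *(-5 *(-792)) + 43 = 951220295/190512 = 4992.97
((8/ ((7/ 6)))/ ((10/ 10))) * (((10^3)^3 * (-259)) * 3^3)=-47952000000000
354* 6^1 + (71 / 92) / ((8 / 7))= 1563761 / 736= 2124.68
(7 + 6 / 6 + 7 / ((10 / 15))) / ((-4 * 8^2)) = -37 / 512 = -0.07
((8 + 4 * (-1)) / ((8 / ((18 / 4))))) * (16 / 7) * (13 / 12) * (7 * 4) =156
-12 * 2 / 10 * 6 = -14.40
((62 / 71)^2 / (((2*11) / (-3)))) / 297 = -1922 / 5489649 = -0.00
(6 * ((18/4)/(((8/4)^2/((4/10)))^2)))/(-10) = -27/1000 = -0.03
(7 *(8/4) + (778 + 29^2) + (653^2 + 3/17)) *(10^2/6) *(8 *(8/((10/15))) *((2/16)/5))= 291068680/17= 17121687.06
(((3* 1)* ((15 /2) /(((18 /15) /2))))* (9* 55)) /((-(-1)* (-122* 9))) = -4125 /244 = -16.91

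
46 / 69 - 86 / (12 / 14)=-299 / 3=-99.67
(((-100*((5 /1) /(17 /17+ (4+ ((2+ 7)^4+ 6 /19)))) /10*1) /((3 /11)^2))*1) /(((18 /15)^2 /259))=-18.41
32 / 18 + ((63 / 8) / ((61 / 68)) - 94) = -91621 / 1098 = -83.44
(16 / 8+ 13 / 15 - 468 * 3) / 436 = -21017 / 6540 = -3.21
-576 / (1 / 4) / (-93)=768 / 31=24.77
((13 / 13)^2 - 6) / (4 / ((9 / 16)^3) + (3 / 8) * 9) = -5832 / 30151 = -0.19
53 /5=10.60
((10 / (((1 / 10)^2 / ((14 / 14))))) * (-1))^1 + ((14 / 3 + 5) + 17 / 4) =-11833 / 12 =-986.08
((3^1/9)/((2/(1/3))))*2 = 1/9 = 0.11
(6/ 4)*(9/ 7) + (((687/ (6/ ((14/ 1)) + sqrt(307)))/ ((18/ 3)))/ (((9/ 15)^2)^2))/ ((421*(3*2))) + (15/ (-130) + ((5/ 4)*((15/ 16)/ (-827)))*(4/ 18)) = 1.83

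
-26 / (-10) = 13 / 5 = 2.60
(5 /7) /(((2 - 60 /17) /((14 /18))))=-85 /234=-0.36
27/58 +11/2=173/29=5.97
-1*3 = -3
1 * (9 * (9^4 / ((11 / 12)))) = 708588 / 11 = 64417.09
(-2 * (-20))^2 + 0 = 1600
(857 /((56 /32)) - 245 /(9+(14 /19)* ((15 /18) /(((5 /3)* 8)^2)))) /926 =88612474 /177415581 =0.50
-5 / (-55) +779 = 8570 / 11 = 779.09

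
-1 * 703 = -703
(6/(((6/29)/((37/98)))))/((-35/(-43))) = 13.45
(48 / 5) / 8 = 6 / 5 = 1.20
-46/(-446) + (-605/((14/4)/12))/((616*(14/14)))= -35668/10927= -3.26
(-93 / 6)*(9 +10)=-589 / 2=-294.50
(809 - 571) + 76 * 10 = 998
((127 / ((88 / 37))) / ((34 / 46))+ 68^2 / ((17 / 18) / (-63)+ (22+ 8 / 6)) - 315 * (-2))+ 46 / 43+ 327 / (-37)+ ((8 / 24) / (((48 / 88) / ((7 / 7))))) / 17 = 505724962140877 / 566441426232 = 892.81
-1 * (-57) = 57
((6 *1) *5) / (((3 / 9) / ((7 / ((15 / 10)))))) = 420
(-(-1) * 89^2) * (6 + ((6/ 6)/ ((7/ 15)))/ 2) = 784179/ 14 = 56012.79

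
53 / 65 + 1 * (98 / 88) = 5517 / 2860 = 1.93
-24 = -24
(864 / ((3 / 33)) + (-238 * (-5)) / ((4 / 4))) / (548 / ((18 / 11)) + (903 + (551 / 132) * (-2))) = 2117412 / 243449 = 8.70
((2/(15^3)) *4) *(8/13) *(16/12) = 256/131625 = 0.00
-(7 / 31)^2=-49 / 961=-0.05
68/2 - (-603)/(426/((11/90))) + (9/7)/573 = 194649229/5695620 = 34.18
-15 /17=-0.88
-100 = -100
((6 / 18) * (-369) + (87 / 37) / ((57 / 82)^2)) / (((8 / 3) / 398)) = -942013663 / 53428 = -17631.46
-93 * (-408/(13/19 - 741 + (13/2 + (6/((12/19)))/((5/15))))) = -80104/1489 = -53.80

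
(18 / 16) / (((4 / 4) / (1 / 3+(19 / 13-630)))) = -18375 / 26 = -706.73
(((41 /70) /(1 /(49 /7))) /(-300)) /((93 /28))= -287 /69750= -0.00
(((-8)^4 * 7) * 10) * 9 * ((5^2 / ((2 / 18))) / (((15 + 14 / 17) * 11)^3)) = 2852527104000 / 25908060079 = 110.10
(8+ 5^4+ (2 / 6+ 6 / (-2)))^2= 3575881 / 9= 397320.11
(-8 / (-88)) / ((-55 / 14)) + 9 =5431 / 605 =8.98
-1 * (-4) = 4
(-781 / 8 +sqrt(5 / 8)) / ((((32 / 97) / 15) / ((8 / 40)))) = -880.59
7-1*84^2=-7049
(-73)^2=5329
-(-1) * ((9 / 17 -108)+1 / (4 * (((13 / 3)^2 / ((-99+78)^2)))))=-1167579 / 11492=-101.60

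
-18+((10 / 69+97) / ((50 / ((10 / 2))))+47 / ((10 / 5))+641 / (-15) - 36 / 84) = -67493 / 2415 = -27.95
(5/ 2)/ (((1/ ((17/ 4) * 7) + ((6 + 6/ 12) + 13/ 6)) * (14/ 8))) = 255/ 1553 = 0.16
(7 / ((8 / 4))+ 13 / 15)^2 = 17161 / 900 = 19.07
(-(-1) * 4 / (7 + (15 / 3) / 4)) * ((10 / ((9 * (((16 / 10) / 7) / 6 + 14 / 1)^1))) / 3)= 2800 / 218889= 0.01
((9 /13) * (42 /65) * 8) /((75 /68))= 68544 /21125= 3.24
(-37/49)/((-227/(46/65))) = 1702/722995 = 0.00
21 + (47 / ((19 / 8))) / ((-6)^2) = 3685 / 171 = 21.55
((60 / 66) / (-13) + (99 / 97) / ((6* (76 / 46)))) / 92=34817 / 96986032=0.00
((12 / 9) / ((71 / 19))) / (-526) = -38 / 56019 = -0.00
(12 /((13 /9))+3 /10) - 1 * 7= 209 /130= 1.61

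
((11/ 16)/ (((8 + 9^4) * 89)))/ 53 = 11/ 495775568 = 0.00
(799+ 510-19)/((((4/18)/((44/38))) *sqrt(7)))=127710 *sqrt(7)/133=2540.52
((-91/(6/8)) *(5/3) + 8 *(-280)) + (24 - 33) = -2451.22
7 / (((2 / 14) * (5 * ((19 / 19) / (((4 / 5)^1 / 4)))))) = 1.96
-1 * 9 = -9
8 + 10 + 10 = 28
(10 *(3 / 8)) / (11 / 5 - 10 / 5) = 75 / 4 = 18.75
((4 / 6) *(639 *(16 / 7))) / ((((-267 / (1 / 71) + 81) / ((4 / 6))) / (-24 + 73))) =-7952 / 4719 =-1.69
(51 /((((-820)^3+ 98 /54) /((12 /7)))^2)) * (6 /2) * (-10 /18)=-8922960 /10859422238449637445649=-0.00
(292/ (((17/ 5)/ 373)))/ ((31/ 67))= 36486860/ 527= 69235.03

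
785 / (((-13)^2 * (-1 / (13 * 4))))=-3140 / 13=-241.54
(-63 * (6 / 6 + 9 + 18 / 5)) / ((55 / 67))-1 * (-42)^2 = -772128 / 275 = -2807.74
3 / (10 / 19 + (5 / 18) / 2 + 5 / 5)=2052 / 1139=1.80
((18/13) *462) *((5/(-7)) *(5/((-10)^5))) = 0.02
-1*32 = -32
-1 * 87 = -87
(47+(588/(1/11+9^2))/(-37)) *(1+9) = 3861800/8251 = 468.04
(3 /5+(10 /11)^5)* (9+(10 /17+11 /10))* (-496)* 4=-1772097888992 /68446675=-25890.20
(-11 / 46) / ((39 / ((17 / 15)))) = -0.01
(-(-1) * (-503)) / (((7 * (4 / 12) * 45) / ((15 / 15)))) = -503 / 105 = -4.79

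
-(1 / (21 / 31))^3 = -3.22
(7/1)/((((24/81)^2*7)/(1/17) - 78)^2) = 3720087/2425168516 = 0.00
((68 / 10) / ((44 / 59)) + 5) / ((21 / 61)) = 94733 / 2310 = 41.01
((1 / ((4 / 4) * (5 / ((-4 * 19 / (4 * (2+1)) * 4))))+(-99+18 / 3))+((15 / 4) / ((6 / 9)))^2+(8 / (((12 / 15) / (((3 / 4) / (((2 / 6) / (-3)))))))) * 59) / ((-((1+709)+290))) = 4.05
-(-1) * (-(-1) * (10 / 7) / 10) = 1 / 7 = 0.14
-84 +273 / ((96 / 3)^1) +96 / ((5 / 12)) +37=30709 / 160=191.93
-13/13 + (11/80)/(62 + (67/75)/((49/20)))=-731791/733408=-1.00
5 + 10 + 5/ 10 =31/ 2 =15.50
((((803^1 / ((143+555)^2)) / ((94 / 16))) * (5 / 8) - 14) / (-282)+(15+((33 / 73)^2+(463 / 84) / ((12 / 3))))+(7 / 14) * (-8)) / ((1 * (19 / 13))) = 79112691491137681 / 9153457477805424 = 8.64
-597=-597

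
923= 923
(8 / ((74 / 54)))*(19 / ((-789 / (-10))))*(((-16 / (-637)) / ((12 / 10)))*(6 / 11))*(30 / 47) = 32832000 / 3204700499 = 0.01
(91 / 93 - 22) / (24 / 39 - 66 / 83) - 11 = 1910983 / 18042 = 105.92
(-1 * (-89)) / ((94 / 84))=79.53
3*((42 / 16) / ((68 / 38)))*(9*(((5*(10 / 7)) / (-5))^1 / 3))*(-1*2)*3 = 7695 / 68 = 113.16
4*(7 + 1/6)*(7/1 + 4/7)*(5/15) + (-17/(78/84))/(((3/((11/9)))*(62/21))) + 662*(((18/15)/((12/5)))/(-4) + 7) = 156432559/33852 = 4621.07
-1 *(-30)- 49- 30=-49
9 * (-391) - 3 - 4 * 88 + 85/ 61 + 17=-235192/ 61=-3855.61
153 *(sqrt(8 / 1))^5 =19584 *sqrt(2) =27695.96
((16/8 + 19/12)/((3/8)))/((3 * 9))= 86/243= 0.35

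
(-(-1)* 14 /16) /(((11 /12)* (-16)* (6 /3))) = -21 /704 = -0.03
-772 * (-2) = 1544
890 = 890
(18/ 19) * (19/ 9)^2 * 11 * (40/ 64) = 1045/ 36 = 29.03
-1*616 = -616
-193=-193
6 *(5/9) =10/3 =3.33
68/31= 2.19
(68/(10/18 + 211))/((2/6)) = 27/28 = 0.96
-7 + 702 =695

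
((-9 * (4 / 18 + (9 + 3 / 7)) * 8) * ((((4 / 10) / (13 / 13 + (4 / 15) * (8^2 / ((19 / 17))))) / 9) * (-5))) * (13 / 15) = 2402816 / 292131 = 8.23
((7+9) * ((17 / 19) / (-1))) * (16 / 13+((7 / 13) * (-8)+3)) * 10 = 2720 / 247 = 11.01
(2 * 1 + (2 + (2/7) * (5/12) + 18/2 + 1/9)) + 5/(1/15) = 11117/126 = 88.23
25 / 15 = 5 / 3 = 1.67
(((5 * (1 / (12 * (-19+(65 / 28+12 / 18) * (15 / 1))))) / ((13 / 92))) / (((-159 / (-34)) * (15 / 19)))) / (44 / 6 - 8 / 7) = 1456084 / 291415995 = 0.00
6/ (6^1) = 1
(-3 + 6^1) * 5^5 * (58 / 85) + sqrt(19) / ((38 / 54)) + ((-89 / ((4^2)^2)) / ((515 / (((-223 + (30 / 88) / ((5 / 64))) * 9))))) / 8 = 27 * sqrt(19) / 19 + 252348309777 / 39446528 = 6403.42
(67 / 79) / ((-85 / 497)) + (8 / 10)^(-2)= -364909 / 107440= -3.40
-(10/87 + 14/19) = -1408/1653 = -0.85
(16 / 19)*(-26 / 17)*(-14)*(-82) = -1478.54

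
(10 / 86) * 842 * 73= 307330 / 43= 7147.21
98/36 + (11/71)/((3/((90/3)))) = 5459/1278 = 4.27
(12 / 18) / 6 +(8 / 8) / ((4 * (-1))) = -5 / 36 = -0.14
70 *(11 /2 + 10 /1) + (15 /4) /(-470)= 407957 /376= 1084.99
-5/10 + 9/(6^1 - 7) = -19/2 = -9.50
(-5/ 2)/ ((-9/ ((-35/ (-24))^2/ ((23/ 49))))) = 300125/ 238464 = 1.26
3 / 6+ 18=37 / 2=18.50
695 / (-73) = -695 / 73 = -9.52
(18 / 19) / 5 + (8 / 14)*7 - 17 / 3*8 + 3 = -10871 / 285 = -38.14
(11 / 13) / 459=11 / 5967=0.00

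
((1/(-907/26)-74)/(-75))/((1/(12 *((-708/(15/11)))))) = -697223296/113375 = -6149.71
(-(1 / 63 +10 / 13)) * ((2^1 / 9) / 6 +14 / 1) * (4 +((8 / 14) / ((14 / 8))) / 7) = -338251436 / 7584759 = -44.60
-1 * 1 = -1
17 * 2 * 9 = 306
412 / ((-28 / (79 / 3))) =-8137 / 21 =-387.48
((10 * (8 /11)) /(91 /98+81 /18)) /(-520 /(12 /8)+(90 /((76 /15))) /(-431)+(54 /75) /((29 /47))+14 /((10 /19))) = -524958000 /124974999281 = -0.00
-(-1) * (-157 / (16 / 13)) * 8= -2041 / 2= -1020.50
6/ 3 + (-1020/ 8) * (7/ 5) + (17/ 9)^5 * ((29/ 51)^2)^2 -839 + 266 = -7145622977/ 9565938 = -746.99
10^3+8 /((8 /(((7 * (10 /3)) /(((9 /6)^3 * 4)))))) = 81140 /81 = 1001.73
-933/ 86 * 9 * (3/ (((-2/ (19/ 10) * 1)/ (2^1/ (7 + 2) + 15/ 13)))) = 382.92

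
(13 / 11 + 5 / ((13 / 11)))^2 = 599076 / 20449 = 29.30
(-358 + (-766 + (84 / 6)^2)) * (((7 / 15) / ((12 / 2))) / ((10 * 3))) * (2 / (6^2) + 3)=-8932 / 1215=-7.35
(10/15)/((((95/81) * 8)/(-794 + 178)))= -4158/95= -43.77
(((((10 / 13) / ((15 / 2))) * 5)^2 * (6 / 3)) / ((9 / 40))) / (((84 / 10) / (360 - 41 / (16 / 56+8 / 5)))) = 893000000 / 9486477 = 94.13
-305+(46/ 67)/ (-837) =-17104141/ 56079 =-305.00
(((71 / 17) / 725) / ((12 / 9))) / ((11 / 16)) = 852 / 135575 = 0.01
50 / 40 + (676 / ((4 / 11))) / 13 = 577 / 4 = 144.25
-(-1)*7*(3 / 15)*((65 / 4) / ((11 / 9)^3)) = 66339 / 5324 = 12.46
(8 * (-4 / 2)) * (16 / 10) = -128 / 5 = -25.60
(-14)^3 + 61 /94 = -257875 /94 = -2743.35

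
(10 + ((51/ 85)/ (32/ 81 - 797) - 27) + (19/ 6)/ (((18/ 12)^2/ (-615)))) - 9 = -2588745187/ 2903625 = -891.56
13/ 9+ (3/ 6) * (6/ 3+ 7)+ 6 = 215/ 18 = 11.94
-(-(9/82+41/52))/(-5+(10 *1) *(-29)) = -383/125788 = -0.00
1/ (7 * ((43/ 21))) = 3/ 43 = 0.07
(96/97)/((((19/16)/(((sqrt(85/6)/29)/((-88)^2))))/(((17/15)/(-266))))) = -0.00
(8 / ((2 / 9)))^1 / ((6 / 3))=18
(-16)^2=256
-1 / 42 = -0.02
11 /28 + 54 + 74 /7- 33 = 895 /28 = 31.96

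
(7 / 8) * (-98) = -343 / 4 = -85.75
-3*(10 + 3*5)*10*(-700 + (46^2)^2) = -3357567000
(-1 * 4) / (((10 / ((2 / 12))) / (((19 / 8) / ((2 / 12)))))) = -19 / 20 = -0.95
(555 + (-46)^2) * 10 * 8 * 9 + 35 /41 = 78847955 /41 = 1923120.85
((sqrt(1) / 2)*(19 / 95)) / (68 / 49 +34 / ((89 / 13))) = 4361 / 277100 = 0.02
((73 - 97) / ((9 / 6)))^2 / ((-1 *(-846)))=128 / 423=0.30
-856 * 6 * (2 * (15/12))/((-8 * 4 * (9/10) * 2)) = 2675/12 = 222.92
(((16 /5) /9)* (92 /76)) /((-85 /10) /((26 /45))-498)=-19136 /22795155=-0.00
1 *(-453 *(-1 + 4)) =-1359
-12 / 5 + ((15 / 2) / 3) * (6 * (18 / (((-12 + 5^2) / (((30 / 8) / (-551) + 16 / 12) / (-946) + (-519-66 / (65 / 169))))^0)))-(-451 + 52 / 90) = 32311 / 45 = 718.02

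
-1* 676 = -676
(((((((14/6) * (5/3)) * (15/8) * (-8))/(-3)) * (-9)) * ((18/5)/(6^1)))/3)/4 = -8.75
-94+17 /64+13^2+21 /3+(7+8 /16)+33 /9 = 17939 /192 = 93.43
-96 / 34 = -48 / 17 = -2.82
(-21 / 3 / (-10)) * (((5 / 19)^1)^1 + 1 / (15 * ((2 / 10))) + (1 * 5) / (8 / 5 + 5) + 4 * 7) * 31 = 266259 / 418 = 636.98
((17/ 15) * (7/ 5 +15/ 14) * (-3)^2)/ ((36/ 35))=2941/ 120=24.51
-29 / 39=-0.74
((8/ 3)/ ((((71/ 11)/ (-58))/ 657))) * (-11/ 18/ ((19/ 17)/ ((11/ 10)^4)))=63756708829/ 5058750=12603.25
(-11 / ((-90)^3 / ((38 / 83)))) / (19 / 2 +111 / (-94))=9823 / 11829118500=0.00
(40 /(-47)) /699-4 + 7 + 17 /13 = 4.31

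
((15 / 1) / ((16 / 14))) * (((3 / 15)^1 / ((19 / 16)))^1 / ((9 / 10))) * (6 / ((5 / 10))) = 560 / 19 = 29.47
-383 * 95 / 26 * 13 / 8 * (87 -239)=691315 / 2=345657.50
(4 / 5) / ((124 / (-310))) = -2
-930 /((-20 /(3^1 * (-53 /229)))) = -32.29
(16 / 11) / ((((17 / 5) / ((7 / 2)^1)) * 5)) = 56 / 187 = 0.30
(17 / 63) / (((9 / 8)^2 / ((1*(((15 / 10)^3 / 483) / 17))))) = 8 / 91287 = 0.00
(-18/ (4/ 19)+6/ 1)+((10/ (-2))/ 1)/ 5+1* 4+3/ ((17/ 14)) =-2517/ 34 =-74.03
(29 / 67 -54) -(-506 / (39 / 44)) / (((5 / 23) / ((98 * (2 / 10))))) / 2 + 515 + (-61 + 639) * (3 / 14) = 26320.19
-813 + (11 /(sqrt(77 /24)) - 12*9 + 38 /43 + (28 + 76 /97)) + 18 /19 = -70562153 /79249 + 2*sqrt(462) /7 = -884.24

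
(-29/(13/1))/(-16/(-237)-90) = 6873/277082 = 0.02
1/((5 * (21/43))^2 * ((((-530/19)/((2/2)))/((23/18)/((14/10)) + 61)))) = -274056931/736249500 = -0.37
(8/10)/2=0.40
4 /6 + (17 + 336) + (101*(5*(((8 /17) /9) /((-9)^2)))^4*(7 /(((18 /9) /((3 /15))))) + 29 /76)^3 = 2038076690586337954331109744188828819242504028026793913701 /5761799919733355957518877055475152292486329939213187776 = 353.72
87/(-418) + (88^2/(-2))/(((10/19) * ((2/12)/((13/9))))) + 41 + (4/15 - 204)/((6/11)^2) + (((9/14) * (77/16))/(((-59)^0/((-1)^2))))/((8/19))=-93026347181/1444608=-64395.56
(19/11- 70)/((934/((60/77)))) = -22530/395549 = -0.06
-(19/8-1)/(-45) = 11/360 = 0.03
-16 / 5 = -3.20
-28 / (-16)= 1.75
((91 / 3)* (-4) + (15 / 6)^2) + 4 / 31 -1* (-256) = 52469 / 372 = 141.05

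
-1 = -1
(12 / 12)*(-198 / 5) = -198 / 5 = -39.60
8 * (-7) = -56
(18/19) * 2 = 1.89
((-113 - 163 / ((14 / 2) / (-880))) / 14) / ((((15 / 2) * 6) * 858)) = 10973 / 291060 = 0.04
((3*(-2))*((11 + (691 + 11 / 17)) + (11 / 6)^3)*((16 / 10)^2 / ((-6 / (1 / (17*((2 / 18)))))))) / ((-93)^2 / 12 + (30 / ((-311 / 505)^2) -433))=1150812766112 / 439472611275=2.62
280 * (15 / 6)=700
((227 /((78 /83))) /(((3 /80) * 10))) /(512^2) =0.00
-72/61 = -1.18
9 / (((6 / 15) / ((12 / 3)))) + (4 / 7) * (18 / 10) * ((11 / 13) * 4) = 42534 / 455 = 93.48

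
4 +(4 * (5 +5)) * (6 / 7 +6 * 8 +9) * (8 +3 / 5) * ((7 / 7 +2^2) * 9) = 895632.57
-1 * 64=-64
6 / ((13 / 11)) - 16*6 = -1182 / 13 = -90.92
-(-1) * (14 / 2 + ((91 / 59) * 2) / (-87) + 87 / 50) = 2234021 / 256650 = 8.70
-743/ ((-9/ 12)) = 2972/ 3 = 990.67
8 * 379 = 3032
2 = 2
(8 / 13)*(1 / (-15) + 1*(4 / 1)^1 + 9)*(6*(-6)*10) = -2865.23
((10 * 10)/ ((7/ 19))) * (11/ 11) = 1900/ 7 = 271.43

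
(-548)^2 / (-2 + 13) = 300304 / 11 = 27300.36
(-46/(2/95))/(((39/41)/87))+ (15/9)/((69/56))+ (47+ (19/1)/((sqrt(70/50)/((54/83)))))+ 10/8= -2150581097/10764+ 1026 *sqrt(35)/581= -199783.41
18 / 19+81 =1557 / 19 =81.95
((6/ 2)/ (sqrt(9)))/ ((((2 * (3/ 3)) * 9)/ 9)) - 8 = -15/ 2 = -7.50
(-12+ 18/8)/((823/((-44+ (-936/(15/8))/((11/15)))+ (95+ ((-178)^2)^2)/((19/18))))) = -3875962093185/344014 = -11266873.13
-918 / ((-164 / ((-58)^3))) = -44778204 / 41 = -1092151.32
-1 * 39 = -39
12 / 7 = 1.71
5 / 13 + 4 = 57 / 13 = 4.38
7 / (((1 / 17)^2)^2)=584647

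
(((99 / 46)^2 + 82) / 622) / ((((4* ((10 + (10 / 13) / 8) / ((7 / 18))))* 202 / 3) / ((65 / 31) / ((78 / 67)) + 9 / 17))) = 17560835461 / 378296041521600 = 0.00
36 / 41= 0.88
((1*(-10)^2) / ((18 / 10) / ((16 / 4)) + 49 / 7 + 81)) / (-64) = -0.02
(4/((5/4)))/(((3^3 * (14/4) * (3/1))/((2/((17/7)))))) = 64/6885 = 0.01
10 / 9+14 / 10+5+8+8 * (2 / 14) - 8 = 2726 / 315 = 8.65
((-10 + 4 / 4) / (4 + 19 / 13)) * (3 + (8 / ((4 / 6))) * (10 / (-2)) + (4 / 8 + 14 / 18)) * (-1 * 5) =-65195 / 142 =-459.12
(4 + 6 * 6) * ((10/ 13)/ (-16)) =-25/ 13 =-1.92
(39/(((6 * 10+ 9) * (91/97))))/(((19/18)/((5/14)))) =4365/21413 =0.20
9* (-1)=-9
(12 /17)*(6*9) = 648 /17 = 38.12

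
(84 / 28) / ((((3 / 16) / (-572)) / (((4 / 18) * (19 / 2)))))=-173888 / 9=-19320.89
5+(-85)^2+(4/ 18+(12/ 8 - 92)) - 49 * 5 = 124105/ 18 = 6894.72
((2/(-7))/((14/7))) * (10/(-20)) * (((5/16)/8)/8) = 5/14336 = 0.00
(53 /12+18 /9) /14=11 /24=0.46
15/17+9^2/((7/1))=1482/119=12.45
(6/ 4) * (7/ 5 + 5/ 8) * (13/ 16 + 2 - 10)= -5589/ 256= -21.83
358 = 358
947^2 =896809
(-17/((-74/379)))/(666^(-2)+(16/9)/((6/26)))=38619342/3417025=11.30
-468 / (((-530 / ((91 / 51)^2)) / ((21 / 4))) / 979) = 2213238027 / 153170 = 14449.55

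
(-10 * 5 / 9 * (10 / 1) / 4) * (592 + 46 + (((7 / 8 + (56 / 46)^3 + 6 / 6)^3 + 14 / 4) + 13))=-81187839090637839125 / 8299711464021504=-9782.01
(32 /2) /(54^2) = 4 /729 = 0.01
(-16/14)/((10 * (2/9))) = -18/35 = -0.51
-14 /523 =-0.03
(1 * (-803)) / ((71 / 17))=-13651 / 71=-192.27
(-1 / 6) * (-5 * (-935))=-4675 / 6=-779.17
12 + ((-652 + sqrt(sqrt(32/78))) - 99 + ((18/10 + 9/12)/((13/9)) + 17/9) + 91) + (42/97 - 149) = -179975333/226980 + 2* 39^(3/4)/39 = -792.11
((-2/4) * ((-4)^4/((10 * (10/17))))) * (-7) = 3808/25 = 152.32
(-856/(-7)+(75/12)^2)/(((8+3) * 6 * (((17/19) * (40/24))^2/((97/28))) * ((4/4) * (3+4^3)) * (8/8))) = 111669213/1964547200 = 0.06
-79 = -79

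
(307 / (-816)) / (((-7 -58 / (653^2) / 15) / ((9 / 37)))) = 5890840335 / 450595502192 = 0.01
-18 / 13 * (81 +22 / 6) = -1524 / 13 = -117.23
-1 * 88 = -88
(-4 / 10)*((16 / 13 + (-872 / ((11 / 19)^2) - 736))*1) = 10496176 / 7865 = 1334.54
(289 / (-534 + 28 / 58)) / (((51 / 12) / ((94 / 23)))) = -23171 / 44482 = -0.52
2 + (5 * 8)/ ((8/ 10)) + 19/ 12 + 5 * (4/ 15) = 659/ 12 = 54.92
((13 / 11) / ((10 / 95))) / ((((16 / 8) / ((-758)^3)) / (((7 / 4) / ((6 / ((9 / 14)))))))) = -40339994799 / 88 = -458409031.81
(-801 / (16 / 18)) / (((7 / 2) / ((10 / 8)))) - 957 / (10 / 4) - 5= -709.63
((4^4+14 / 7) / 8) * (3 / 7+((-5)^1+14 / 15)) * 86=-353159 / 35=-10090.26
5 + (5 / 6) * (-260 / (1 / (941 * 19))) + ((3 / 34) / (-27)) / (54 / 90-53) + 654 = -310516124047 / 80172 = -3873124.33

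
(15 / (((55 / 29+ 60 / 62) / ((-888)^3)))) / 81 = -23314968064 / 515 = -45271782.65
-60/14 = -30/7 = -4.29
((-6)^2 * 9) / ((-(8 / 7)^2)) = -3969 / 16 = -248.06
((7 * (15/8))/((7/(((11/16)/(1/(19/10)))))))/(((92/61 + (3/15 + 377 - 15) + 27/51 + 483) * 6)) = 98515/204470784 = 0.00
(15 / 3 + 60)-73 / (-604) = 39333 / 604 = 65.12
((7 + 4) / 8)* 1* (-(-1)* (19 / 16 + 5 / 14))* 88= 20933 / 112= 186.90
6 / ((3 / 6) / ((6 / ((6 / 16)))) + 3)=192 / 97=1.98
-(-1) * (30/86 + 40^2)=68815/43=1600.35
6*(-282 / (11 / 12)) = -20304 / 11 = -1845.82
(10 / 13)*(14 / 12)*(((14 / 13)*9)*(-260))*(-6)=176400 / 13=13569.23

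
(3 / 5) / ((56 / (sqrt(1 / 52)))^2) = 3 / 815360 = 0.00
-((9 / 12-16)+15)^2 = -1 / 16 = -0.06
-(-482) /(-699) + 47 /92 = -11491 /64308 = -0.18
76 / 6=38 / 3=12.67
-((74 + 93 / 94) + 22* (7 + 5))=-31865 / 94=-338.99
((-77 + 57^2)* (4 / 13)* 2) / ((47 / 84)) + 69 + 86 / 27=4518739 / 1269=3560.87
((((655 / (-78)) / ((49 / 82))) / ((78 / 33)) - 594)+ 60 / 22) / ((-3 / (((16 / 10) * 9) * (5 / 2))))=652814398 / 91091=7166.62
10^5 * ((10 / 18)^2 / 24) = 312500 / 243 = 1286.01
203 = 203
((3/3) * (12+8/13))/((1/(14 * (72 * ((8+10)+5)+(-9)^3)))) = 2128392/13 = 163722.46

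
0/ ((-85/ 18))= 0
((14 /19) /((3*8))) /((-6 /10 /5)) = -175 /684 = -0.26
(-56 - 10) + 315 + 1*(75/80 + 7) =256.94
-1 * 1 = -1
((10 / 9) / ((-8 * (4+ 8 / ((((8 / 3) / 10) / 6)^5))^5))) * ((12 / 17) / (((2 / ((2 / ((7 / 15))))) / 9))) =-230400 / 25460093490019123356673515732455749629327419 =-0.00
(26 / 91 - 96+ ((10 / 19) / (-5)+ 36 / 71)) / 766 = -450018 / 3616669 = -0.12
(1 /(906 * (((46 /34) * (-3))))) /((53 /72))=-0.00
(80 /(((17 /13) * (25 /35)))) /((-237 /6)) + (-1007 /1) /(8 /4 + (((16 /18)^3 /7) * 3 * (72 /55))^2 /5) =-733870828031117 /1473724216838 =-497.97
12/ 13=0.92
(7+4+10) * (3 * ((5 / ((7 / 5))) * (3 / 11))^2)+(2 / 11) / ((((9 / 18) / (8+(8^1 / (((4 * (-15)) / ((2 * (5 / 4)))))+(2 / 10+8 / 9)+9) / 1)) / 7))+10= 4381919 / 38115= 114.97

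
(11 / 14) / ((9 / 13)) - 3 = -235 / 126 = -1.87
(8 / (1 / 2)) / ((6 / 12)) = 32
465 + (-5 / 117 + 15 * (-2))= 50890 / 117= 434.96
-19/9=-2.11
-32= -32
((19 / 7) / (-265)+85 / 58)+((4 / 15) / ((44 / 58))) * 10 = 17647349 / 3550470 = 4.97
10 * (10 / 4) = 25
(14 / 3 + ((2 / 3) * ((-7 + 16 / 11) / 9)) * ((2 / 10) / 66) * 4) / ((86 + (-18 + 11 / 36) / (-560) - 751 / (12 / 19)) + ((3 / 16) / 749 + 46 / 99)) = -0.00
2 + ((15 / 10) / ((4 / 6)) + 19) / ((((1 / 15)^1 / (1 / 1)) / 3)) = 3833 / 4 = 958.25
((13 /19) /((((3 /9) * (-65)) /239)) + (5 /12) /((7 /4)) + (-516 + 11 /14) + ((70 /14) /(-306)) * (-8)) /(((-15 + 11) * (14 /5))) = 106301719 /2279088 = 46.64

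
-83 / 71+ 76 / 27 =3155 / 1917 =1.65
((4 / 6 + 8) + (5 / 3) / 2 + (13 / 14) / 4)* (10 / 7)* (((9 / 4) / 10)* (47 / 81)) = 25615 / 14112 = 1.82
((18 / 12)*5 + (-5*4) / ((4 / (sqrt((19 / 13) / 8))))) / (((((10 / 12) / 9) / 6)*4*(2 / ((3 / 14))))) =729 / 56 -243*sqrt(494) / 1456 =9.31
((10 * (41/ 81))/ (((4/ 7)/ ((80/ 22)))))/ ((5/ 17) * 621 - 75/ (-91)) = 4439890/ 25289253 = 0.18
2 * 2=4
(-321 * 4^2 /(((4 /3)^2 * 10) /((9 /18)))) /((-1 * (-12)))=-963 /80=-12.04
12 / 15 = 4 / 5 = 0.80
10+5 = 15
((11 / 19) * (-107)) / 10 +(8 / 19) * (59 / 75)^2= -5.93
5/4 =1.25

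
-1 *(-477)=477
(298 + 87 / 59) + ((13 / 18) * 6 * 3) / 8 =301.10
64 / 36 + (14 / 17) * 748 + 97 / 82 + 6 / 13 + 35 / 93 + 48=198612649 / 297414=667.80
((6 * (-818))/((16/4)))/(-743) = 1227/743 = 1.65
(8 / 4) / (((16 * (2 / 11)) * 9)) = 11 / 144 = 0.08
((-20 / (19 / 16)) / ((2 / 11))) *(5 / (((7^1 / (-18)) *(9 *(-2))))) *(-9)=79200 / 133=595.49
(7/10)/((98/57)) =57/140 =0.41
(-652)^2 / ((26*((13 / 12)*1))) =2550624 / 169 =15092.45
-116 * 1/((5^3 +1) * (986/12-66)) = -116/2037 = -0.06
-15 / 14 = -1.07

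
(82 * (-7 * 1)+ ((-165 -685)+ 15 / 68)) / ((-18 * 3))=96817 / 3672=26.37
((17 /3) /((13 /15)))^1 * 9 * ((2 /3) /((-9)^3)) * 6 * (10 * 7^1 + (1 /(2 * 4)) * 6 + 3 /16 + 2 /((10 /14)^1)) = -100283 /4212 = -23.81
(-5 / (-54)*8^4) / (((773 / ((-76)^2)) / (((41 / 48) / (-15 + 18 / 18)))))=-172.90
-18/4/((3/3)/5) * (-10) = 225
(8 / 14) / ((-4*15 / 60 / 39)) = -156 / 7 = -22.29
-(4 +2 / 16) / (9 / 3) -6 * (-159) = 7621 / 8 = 952.62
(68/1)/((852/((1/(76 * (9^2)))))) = 0.00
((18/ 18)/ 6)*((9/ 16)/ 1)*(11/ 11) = 3/ 32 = 0.09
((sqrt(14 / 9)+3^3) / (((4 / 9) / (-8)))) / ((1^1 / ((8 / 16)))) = -243- 3 * sqrt(14) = -254.22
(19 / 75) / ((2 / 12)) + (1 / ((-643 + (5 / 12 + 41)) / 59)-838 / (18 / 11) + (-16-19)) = -886349302 / 1624275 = -545.69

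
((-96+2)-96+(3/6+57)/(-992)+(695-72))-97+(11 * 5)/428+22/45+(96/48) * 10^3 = 22321058771/9552960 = 2336.56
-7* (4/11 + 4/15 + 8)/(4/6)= -4984/55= -90.62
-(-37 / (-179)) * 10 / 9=-370 / 1611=-0.23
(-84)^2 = 7056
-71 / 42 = -1.69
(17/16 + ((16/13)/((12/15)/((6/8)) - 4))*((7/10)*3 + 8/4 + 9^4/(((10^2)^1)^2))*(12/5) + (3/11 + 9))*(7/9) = 55514137/12870000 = 4.31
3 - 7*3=-18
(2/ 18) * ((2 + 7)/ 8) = 1/ 8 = 0.12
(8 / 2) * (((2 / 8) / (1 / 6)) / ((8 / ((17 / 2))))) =51 / 8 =6.38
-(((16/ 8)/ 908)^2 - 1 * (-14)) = -2885625/ 206116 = -14.00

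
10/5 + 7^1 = 9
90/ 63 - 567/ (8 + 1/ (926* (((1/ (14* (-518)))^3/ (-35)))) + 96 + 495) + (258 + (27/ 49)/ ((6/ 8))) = 28361699616081089/ 109015004816291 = 260.16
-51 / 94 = -0.54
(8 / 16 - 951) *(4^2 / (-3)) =15208 / 3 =5069.33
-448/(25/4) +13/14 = -24763/350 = -70.75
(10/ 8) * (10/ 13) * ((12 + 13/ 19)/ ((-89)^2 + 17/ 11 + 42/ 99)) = 198825/ 129160252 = 0.00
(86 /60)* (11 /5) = 473 /150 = 3.15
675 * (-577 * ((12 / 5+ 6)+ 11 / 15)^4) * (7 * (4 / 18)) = -2845680366158 / 675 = -4215822764.68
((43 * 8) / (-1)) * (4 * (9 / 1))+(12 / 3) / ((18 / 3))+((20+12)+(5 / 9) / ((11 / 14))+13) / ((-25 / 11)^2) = -2784259 / 225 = -12374.48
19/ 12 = 1.58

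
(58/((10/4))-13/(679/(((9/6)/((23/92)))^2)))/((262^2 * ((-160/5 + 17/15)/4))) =-229272/5395023697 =-0.00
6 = 6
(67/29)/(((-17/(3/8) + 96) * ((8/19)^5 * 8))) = 26194521/60817408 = 0.43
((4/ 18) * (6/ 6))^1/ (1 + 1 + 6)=1/ 36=0.03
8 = 8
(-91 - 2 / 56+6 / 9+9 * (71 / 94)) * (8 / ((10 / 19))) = -1270.28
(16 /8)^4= 16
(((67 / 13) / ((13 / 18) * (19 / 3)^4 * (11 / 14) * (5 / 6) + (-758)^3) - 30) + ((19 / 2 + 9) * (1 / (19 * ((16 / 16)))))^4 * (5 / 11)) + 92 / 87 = -39481678905287888720562589 / 1383672612247478213513424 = -28.53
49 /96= 0.51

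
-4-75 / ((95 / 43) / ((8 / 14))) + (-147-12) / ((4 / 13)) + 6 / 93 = -8907065 / 16492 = -540.08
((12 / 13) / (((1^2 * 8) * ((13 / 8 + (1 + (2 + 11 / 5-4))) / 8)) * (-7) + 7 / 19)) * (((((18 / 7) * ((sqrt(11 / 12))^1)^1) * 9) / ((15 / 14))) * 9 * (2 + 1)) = -26.56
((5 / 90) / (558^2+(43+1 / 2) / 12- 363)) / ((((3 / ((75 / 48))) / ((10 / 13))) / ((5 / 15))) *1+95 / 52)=26000 / 1355788586151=0.00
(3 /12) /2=1 /8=0.12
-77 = -77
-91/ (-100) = 91/ 100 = 0.91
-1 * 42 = -42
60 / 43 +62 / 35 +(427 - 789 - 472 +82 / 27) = -33637498 / 40635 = -827.80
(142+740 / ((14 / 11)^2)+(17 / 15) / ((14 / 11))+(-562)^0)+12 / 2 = 891889 / 1470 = 606.73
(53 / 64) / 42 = 53 / 2688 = 0.02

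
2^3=8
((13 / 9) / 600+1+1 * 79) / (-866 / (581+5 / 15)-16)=-47089417 / 10294425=-4.57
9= 9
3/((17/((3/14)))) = 9/238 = 0.04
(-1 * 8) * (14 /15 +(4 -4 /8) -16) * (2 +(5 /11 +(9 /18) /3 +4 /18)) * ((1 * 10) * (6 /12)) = 1315.56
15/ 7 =2.14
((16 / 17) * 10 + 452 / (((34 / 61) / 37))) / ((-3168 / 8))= -255121 / 3366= -75.79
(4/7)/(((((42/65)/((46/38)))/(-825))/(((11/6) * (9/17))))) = -13567125/15827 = -857.21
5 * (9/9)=5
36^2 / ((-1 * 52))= -24.92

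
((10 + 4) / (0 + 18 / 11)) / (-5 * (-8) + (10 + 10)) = 77 / 540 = 0.14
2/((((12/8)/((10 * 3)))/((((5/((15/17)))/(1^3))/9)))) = 680/27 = 25.19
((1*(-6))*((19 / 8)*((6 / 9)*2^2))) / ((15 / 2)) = -76 / 15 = -5.07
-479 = -479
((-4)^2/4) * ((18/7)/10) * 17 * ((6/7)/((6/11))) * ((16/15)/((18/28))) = 23936/525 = 45.59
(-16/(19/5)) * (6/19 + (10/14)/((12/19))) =-46180/7581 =-6.09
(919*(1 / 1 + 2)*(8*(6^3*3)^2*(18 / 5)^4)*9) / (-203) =-8750025016713216 / 126875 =-68965714417.44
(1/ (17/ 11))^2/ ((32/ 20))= 605/ 2312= 0.26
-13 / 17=-0.76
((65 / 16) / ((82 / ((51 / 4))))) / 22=3315 / 115456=0.03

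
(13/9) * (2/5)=26/45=0.58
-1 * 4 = -4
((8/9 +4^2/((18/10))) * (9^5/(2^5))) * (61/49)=4402431/196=22461.38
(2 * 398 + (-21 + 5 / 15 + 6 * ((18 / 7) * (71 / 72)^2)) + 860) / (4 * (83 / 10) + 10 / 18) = 8317695 / 170128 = 48.89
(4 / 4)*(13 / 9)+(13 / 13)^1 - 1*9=-59 / 9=-6.56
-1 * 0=0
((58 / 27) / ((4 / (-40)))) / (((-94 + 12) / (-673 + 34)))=-20590 / 123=-167.40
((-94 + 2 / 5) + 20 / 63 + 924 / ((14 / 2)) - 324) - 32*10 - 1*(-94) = -161054 / 315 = -511.28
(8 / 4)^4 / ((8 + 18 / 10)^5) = 50000 / 282475249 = 0.00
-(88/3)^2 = -7744/9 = -860.44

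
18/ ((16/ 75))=675/ 8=84.38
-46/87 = -0.53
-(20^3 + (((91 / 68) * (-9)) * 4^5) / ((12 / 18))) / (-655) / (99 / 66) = -356992 / 33405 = -10.69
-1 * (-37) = 37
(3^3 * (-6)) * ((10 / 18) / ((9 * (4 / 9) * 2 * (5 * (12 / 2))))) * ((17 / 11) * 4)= -2.32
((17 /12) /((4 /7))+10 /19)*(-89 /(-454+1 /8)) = 243949 /413934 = 0.59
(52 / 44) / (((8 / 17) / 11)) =221 / 8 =27.62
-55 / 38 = -1.45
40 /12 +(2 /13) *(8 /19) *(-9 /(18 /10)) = 2230 /741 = 3.01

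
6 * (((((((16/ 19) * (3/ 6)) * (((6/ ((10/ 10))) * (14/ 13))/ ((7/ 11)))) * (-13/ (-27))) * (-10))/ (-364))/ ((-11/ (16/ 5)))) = -512/ 5187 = -0.10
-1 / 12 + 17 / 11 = 193 / 132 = 1.46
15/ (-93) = -5/ 31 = -0.16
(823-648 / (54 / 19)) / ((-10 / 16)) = -952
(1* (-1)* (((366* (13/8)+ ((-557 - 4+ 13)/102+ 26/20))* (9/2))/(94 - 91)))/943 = -602491/641240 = -0.94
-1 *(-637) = 637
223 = 223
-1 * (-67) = 67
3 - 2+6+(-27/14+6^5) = 108935/14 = 7781.07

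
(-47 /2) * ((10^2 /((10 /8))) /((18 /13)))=-12220 /9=-1357.78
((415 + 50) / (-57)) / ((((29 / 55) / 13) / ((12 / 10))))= -241.36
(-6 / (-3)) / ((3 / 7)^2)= 98 / 9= 10.89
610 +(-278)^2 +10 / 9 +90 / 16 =5608853 / 72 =77900.74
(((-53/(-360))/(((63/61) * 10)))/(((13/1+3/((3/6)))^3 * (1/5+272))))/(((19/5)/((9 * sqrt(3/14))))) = 3233 * sqrt(42)/2503001424672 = 0.00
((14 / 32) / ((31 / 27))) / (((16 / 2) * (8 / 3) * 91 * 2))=81 / 825344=0.00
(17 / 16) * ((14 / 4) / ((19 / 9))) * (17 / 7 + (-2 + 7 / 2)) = 8415 / 1216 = 6.92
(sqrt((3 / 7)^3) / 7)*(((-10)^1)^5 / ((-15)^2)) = -17.81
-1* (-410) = 410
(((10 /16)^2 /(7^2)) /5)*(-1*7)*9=-45 /448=-0.10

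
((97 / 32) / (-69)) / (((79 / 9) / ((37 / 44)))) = -10767 / 2558336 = -0.00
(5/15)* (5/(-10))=-1/6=-0.17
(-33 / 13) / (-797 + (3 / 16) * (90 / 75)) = 1320 / 414323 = 0.00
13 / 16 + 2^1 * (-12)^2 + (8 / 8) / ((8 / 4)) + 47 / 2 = 5005 / 16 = 312.81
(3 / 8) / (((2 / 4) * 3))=1 / 4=0.25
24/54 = 4/9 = 0.44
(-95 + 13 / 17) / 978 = -267 / 2771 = -0.10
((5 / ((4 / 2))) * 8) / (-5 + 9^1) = 5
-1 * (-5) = 5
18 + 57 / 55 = 1047 / 55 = 19.04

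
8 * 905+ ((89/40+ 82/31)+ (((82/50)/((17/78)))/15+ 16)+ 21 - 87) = 3791960943/527000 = 7195.37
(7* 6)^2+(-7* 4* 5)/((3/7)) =4312/3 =1437.33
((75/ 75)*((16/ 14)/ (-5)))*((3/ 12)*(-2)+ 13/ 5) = -12/ 25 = -0.48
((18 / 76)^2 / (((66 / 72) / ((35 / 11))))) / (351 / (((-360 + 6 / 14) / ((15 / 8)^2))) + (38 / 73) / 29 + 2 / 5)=-690572174400 / 10689363285293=-0.06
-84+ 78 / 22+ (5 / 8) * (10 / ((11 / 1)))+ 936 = 37669 / 44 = 856.11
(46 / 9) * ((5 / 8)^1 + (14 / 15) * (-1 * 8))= -18883 / 540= -34.97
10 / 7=1.43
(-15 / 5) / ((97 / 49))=-147 / 97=-1.52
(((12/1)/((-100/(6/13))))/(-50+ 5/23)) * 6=2484/372125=0.01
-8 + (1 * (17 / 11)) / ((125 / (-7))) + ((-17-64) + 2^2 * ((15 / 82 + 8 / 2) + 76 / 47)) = -65.89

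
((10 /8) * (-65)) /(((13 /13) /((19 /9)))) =-6175 /36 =-171.53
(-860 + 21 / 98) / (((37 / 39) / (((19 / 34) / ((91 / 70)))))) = -3430545 / 8806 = -389.57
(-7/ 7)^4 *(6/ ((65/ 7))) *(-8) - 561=-36801/ 65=-566.17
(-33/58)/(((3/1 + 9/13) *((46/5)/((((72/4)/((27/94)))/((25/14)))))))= -47047/80040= -0.59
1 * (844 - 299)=545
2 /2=1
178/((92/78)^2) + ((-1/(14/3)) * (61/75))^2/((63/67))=522487012153/4082557500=127.98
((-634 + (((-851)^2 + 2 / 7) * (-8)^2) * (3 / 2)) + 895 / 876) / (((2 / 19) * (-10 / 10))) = -8099949618979 / 12264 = -660465559.28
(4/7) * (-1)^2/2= 2/7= 0.29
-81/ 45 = -9/ 5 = -1.80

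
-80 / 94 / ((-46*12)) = 5 / 3243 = 0.00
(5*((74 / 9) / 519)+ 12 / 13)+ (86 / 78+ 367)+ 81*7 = 56843095 / 60723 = 936.10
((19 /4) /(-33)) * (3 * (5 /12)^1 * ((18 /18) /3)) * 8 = -95 /198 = -0.48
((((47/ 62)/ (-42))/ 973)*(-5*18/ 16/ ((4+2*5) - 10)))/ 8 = 0.00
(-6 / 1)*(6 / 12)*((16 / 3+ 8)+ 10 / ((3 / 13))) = -170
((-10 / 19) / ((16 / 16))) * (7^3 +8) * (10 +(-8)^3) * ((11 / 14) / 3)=3230370 / 133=24288.50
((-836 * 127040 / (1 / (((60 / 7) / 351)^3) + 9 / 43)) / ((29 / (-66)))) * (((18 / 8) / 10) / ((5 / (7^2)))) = 590765635891200 / 76116177997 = 7761.37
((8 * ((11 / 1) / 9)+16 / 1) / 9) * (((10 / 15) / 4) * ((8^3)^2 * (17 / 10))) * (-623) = -161029292032 / 1215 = -132534396.73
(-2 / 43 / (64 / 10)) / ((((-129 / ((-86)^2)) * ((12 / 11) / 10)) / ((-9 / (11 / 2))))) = -25 / 4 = -6.25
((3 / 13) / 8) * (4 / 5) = 3 / 130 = 0.02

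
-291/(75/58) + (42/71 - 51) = -488921/1775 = -275.45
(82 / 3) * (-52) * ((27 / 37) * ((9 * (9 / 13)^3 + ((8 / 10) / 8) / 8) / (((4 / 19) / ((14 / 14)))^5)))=-7521077.28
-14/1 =-14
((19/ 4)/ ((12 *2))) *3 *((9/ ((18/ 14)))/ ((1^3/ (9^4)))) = 27269.16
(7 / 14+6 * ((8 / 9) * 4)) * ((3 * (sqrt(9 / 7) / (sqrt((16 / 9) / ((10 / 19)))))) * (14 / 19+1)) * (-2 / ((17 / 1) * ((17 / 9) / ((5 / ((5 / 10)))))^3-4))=7090800750 * sqrt(1330) / 7157674433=36.13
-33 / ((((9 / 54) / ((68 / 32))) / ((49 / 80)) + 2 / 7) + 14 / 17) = -26.67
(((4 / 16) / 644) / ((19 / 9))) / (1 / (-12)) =-27 / 12236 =-0.00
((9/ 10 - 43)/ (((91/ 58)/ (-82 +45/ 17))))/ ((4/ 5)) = 16469941/ 6188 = 2661.59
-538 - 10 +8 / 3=-1636 / 3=-545.33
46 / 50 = 23 / 25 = 0.92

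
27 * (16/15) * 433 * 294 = 3666297.60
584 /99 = 5.90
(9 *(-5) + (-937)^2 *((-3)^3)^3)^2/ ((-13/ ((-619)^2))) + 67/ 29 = -3318335144666182607508688025/ 377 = -8801949985851943255991215.00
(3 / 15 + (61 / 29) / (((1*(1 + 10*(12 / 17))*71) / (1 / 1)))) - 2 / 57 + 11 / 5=190419487 / 80393655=2.37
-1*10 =-10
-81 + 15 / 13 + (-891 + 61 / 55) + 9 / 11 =-692777 / 715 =-968.92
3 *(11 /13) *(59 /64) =1947 /832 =2.34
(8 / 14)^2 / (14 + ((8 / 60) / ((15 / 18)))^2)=5000 / 214767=0.02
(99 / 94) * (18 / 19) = 891 / 893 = 1.00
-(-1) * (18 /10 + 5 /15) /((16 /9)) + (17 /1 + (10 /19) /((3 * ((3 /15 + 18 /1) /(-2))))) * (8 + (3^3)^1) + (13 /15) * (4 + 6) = 746177 /1235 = 604.19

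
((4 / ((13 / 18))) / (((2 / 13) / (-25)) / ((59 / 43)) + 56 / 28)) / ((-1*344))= -13275 / 1645352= -0.01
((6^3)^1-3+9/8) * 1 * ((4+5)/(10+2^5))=5139/112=45.88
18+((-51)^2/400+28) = 21001/400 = 52.50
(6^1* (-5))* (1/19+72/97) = -43950/1843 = -23.85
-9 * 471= -4239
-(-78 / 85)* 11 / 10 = 429 / 425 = 1.01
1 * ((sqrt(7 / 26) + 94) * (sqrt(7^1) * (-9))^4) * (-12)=-362639592 - 1928934 * sqrt(182) / 13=-364641341.41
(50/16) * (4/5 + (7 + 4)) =295/8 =36.88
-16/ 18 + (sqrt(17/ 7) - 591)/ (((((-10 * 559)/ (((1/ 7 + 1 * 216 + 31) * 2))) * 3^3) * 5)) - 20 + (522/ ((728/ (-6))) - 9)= -11904751/ 352170 - 346 * sqrt(119)/ 3697785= -33.81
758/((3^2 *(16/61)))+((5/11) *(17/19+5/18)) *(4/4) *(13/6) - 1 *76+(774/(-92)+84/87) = 7190652113/30111048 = 238.80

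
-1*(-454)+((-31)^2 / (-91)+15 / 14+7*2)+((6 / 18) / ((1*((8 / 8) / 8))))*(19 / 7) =254299 / 546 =465.75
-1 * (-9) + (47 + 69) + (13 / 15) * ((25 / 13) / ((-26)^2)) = 253505 / 2028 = 125.00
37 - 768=-731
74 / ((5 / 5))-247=-173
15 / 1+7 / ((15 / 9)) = 19.20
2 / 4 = 1 / 2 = 0.50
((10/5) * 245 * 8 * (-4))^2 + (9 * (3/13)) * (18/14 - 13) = 22373476186/91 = 245862375.67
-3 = -3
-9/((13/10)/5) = -450/13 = -34.62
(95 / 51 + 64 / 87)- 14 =-11.40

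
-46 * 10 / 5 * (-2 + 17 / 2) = -598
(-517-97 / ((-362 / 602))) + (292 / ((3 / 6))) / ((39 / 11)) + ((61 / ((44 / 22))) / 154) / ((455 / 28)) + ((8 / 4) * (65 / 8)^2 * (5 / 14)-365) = -88498619543 / 173933760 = -508.81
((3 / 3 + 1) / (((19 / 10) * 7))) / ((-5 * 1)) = -4 / 133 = -0.03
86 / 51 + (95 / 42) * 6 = 5447 / 357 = 15.26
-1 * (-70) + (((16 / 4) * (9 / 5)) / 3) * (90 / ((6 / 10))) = 430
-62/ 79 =-0.78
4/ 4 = 1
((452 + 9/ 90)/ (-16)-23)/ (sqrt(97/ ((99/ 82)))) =-24603 * sqrt(87494)/ 1272640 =-5.72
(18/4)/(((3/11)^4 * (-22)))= -1331/36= -36.97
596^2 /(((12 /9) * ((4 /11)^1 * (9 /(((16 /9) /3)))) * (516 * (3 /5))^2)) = 0.50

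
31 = 31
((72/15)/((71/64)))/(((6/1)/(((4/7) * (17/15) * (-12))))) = -69632/12425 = -5.60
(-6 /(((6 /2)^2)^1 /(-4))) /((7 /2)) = 16 /21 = 0.76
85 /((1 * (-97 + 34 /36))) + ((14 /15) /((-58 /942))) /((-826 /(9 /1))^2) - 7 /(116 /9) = -4991196033 /3490816420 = -1.43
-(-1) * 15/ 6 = 5/ 2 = 2.50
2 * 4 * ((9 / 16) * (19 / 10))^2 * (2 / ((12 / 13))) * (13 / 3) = 549081 / 6400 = 85.79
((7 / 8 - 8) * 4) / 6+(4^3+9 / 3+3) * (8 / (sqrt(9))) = 2183 / 12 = 181.92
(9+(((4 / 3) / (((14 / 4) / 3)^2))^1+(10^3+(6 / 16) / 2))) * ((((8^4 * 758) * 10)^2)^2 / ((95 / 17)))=156381303162202072475825921327104000 / 931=167971324556608026289823800000000.00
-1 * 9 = -9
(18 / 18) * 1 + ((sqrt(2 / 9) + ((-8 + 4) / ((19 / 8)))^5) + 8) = -11269541 / 2476099 + sqrt(2) / 3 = -4.08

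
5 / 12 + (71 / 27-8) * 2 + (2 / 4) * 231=11359 / 108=105.18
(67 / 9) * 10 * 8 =5360 / 9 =595.56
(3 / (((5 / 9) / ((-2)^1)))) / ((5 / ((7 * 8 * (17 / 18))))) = -2856 / 25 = -114.24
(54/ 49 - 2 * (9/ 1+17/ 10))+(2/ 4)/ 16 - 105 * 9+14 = -7457931/ 7840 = -951.27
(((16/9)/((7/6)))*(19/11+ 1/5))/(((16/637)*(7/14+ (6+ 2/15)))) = 38584/2189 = 17.63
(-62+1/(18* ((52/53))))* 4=-57979/234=-247.77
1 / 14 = 0.07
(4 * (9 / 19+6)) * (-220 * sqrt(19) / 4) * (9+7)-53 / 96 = -432960 * sqrt(19) / 19-53 / 96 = -99328.39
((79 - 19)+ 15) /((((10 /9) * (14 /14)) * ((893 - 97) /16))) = 270 /199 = 1.36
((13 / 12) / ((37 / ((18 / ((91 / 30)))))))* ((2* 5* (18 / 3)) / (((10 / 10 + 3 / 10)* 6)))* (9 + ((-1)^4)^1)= 13.37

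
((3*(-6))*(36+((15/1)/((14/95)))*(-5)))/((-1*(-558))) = 6621/434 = 15.26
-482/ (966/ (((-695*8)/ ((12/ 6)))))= 669980/ 483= 1387.12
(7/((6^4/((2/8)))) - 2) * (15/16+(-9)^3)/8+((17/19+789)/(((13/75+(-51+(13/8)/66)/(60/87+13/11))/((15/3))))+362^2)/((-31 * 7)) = -7449777571578639025/17681817779232768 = -421.32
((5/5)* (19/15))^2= 361/225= 1.60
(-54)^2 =2916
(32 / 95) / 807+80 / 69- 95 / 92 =299123 / 2351060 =0.13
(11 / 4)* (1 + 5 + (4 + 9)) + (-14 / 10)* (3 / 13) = 13501 / 260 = 51.93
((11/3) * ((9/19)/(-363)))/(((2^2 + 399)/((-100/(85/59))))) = 1180/1431859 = 0.00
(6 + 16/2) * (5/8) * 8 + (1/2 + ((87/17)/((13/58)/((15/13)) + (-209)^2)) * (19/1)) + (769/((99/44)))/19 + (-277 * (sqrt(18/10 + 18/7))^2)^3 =-16819084853118665317441411/9473117337384750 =-1775454082.76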